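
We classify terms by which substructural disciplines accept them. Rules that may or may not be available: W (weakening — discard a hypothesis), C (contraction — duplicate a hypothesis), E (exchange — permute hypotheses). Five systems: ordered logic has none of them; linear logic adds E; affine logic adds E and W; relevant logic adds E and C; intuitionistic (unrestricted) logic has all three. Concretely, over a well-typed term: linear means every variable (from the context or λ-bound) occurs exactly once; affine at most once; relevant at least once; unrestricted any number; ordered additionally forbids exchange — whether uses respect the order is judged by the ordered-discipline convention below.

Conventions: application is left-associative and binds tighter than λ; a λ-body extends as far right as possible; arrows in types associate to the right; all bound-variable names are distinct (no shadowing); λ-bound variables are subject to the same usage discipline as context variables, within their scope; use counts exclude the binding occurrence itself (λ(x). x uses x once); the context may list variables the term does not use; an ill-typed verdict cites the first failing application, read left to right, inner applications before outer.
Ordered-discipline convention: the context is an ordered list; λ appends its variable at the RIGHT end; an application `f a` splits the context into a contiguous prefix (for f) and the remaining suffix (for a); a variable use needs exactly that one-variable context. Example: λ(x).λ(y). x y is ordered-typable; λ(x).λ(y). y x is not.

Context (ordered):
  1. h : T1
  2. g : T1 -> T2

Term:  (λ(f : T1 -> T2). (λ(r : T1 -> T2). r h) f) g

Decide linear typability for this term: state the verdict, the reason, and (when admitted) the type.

yes — each of h, g, f, r used exactly once; term : T2
usage: h=1; g=1; f (λ-bound)=1; r (λ-bound)=1
order of uses: r, h, f, g
typing: the term checks, with type T2
summary: ordered ✗ | linear ✓ | affine ✓ | relevant ✓ | unrestricted ✓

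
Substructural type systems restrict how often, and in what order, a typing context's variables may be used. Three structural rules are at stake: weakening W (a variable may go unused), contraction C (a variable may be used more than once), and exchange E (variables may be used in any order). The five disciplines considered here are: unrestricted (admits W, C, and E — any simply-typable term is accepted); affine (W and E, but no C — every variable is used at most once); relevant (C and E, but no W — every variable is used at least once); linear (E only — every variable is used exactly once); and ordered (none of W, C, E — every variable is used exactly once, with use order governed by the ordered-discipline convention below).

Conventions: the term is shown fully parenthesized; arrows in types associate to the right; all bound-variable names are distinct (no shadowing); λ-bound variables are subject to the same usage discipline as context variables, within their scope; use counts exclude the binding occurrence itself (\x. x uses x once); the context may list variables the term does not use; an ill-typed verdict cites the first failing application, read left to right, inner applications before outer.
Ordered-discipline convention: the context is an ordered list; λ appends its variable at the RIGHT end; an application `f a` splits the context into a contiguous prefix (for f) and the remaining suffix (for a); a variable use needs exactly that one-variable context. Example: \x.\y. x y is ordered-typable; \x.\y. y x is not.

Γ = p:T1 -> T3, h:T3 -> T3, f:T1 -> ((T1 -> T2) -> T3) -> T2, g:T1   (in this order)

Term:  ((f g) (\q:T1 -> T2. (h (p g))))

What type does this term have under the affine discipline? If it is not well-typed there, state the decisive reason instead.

not well-typed under affine — uses contraction: g ×2
usage: p: 1; h: 1; f: 1; g: 2; q (λ-bound): 0
order of uses: f, g, h, p, g
typing: well-typed — term : T2
all disciplines: ordered ✗, linear ✗, affine ✗, relevant ✗, unrestricted ✓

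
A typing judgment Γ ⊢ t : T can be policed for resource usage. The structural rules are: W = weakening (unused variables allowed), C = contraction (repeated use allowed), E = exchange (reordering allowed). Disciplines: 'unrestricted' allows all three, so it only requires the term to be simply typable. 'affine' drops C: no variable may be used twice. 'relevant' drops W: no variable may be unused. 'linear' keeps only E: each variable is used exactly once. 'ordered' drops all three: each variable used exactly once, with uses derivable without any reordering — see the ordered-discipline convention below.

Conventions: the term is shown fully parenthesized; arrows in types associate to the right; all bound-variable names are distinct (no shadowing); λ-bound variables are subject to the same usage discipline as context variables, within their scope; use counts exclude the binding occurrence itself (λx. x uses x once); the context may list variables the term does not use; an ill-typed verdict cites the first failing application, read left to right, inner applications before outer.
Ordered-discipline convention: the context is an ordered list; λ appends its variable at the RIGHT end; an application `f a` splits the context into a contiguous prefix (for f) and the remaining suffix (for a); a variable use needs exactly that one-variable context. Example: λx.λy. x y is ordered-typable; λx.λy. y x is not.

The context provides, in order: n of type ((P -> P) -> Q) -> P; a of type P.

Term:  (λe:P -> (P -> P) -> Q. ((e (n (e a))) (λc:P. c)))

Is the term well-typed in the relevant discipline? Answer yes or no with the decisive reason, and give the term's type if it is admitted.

yes — n, a, e, c: all used, weakening unneeded; term : (P -> (P -> P) -> Q) -> Q
usage: n ×1, a ×1, e (λ-bound) ×2, c (λ-bound) ×1
use order (left to right): e, n, e, a, c
typing: well-typed at (P -> (P -> P) -> Q) -> Q
per-discipline verdicts: ordered ✗ | linear ✗ | affine ✗ | relevant ✓ | unrestricted ✓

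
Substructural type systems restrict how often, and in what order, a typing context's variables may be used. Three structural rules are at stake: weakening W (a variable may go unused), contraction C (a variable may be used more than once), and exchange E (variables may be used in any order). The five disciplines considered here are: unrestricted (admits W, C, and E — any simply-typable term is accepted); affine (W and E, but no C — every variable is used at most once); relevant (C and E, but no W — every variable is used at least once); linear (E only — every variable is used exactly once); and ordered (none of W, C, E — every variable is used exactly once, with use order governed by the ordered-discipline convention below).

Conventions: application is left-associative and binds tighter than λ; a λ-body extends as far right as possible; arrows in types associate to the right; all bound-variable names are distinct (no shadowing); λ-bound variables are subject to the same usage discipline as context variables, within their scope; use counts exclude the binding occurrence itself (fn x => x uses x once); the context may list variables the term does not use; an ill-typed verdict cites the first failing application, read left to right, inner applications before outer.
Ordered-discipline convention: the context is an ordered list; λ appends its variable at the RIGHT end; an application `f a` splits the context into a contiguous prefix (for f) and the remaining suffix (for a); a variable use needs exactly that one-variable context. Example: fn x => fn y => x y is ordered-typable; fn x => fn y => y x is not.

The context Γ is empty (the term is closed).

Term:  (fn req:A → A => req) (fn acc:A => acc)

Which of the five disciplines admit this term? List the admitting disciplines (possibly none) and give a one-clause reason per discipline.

admitting disciplines: ordered, linear, affine, relevant, unrestricted
use counts: req [bound]: 1×, acc [bound]: 1×
left-to-right use order: req, acc
typing: the term checks, with type A → A
ordered: ✓, req, acc: once each, no exchange needed
linear: ✓, each of req, acc used exactly once
affine: ✓, at most one use each (req, acc)
relevant: ✓, at least one use each (req, acc)
unrestricted: ✓, type-checks (A → A) and nothing is barred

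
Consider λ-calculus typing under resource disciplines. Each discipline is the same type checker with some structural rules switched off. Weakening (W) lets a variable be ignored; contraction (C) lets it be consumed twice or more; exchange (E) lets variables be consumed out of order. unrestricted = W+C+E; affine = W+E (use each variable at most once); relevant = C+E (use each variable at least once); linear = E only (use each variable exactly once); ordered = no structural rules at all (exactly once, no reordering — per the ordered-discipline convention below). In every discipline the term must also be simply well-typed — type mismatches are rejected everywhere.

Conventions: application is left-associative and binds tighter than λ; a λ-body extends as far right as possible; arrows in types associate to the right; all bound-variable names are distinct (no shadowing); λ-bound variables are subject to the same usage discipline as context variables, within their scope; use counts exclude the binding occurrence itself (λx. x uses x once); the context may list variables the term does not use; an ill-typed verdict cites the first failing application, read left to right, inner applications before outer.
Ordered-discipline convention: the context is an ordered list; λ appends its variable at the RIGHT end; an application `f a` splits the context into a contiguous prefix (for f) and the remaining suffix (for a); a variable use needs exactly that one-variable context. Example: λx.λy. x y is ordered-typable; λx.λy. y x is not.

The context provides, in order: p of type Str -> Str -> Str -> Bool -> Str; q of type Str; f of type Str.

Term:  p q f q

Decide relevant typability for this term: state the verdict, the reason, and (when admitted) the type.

yes — p, q, f: all used, weakening unneeded; term : Bool -> Str
variable uses: p: 1×; q: 2×; f: 1×
use order (left to right): p, q, f, q
typing: well-typed at Bool -> Str
across the five disciplines: ordered ✗, linear ✗, affine ✗, relevant ✓, unrestricted ✓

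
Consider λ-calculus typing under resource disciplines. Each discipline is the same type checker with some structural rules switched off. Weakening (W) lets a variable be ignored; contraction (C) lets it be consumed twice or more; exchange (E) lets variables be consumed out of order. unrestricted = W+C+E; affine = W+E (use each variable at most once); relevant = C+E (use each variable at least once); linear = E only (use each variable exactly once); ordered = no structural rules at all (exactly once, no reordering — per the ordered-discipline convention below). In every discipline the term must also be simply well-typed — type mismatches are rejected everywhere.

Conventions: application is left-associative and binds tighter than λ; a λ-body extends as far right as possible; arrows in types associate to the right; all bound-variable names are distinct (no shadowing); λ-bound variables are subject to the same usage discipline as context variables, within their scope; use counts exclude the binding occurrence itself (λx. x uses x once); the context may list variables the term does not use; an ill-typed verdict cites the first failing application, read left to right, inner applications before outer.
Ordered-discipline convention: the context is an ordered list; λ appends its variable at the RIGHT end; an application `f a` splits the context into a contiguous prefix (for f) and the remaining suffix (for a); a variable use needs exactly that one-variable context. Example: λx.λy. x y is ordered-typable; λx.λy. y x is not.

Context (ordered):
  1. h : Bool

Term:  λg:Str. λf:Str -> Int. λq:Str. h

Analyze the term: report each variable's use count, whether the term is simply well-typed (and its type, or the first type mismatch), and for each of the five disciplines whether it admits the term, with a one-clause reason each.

variable uses: h: 1, g (bound): 0, f (bound): 0, q (bound): 0
left-to-right use order: h
typing: well-typed — term : Str -> (Str -> Int) -> Str -> Bool
ordered: ✗ — unused: g, f, q — weakening required
linear: ✗ — unused: g, f, q — weakening required
affine: ✓ — h, g, f, q: no repeats, contraction unneeded
relevant: ✗ — unused: g, f, q — weakening required
unrestricted: ✓ — type-checks (Str -> (Str -> Int) -> Str -> Bool) and nothing is barred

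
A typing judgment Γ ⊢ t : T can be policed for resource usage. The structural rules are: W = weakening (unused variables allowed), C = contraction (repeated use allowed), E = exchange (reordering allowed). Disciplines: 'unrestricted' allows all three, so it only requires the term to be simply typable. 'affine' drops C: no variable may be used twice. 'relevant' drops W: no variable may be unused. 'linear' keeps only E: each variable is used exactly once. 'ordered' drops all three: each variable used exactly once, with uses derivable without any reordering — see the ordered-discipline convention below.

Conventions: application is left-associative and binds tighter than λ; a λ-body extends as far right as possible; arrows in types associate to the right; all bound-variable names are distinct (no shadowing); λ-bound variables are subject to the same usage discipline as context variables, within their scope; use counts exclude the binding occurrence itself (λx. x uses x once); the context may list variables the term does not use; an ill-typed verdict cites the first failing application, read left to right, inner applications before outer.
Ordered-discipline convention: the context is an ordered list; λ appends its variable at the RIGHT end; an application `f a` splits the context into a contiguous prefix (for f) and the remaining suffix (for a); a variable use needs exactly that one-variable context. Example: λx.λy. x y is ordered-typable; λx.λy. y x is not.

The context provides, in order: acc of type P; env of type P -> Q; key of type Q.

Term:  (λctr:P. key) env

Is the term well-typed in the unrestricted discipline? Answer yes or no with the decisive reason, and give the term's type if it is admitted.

no — not simply typable
variable uses: acc: 0×, env: 1×, key: 1×, ctr (bound): 0×
use order (left to right): key, env
typing: ill-typed: an argument P -> Q mismatches the expected P
summary: ordered ✗, linear ✗, affine ✗, relevant ✗, unrestricted ✗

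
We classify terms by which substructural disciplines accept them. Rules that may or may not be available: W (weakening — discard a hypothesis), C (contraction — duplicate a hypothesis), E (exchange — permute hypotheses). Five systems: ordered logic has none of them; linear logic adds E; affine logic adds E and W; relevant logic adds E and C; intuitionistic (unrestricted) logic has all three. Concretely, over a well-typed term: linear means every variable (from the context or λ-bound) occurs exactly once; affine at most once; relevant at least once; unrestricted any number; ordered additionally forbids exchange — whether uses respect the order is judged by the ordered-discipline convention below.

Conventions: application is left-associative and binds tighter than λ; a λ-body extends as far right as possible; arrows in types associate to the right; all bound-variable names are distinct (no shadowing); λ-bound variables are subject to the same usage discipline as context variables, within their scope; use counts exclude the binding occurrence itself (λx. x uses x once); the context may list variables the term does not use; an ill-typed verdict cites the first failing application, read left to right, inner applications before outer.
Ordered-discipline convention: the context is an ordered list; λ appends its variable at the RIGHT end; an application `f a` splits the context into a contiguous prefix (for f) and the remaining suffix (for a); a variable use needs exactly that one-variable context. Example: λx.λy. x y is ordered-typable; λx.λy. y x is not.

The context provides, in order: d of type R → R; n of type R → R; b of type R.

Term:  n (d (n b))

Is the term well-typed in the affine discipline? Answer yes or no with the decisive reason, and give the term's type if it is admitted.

no — repeated use of n ×2
counts: d=1; n=2; b=1
uses in reading order: n, d, n, b
typing: ✓ — R
all disciplines: ordered ✗; linear ✗; affine ✗; relevant ✓; unrestricted ✓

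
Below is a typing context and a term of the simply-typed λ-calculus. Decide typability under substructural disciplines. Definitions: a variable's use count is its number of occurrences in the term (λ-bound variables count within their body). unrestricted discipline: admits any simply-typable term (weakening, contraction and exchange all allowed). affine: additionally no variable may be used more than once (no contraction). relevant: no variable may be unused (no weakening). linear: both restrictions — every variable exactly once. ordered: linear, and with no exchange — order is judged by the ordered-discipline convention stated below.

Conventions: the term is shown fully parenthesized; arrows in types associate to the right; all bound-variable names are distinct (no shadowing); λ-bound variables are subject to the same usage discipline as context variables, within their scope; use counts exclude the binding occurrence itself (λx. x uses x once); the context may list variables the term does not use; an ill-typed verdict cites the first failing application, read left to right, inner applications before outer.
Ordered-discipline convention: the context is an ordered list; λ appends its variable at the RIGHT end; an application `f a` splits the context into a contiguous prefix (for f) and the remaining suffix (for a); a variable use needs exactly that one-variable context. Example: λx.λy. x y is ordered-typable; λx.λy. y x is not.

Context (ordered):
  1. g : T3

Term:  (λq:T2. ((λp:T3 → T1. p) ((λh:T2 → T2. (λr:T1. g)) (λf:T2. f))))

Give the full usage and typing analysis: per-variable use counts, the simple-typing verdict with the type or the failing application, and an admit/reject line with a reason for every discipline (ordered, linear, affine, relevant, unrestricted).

usage: g=1, q (bound)=0, p (bound)=1, h (bound)=0, r (bound)=0, f (bound)=1
order of uses: p, g, f
typing: ill-typed: an application expects T3 → T1 but receives T1 → T3
ordered: ✗, fails simple typing
linear: ✗, a type mismatch blocks all five
affine: ✗, the type mismatch rejects it
relevant: ✗, not simply typable
unrestricted: ✗, fails simple typing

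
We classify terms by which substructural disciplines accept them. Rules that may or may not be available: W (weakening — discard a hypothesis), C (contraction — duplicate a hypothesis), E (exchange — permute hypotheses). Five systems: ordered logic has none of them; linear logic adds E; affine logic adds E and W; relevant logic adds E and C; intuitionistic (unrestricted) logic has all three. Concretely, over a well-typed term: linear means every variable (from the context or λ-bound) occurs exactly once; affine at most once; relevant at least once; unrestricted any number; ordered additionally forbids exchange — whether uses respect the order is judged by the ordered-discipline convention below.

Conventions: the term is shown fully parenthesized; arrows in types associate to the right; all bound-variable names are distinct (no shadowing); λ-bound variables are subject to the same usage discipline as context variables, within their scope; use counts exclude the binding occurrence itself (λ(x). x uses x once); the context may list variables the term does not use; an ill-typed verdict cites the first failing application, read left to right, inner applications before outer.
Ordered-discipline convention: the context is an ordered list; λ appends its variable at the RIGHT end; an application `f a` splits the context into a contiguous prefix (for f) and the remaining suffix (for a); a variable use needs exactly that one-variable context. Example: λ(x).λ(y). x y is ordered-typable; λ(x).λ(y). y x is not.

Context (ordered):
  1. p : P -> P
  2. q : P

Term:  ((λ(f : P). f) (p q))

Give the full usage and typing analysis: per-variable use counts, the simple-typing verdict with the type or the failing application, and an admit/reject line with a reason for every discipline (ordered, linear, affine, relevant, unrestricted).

use counts: p: 1, q: 1, f (λ-bound): 1
order of uses: f, p, q
typing: the term checks, with type P
ordered ✓ (single-use (p, q, f), ordered derivation ok)
linear ✓ (exactly-once usage across p, q, f)
affine ✓ (at most one use each (p, q, f))
relevant ✓ (every one of p, q, f appears)
unrestricted ✓ (simply typable at P; W, C, E all held)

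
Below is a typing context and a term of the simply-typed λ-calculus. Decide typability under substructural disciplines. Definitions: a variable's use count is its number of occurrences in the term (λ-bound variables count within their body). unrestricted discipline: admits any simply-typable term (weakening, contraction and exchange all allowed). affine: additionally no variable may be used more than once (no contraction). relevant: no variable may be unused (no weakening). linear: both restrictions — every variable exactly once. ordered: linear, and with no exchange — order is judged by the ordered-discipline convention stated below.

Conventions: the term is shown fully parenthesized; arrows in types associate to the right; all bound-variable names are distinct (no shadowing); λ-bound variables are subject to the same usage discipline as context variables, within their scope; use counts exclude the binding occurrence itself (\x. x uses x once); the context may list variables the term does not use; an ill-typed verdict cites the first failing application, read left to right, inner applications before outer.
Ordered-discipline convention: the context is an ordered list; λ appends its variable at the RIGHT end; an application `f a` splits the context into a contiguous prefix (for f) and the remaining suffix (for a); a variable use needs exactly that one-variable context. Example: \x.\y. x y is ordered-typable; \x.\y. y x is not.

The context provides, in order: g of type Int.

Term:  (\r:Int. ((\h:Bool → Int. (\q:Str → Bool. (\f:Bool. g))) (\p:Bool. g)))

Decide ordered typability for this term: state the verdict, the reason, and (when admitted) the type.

no — uses contraction: g ×2; needs weakening: r, h, q, f, p unused
use counts: g: 2×, r (bound): 0×, h (bound): 0×, q (bound): 0×, f (bound): 0×, p (bound): 0×
uses in reading order: g, g
typing: well-typed at Int → (Str → Bool) → Bool → Int
summary: ordered ✗ | linear ✗ | affine ✗ | relevant ✗ | unrestricted ✓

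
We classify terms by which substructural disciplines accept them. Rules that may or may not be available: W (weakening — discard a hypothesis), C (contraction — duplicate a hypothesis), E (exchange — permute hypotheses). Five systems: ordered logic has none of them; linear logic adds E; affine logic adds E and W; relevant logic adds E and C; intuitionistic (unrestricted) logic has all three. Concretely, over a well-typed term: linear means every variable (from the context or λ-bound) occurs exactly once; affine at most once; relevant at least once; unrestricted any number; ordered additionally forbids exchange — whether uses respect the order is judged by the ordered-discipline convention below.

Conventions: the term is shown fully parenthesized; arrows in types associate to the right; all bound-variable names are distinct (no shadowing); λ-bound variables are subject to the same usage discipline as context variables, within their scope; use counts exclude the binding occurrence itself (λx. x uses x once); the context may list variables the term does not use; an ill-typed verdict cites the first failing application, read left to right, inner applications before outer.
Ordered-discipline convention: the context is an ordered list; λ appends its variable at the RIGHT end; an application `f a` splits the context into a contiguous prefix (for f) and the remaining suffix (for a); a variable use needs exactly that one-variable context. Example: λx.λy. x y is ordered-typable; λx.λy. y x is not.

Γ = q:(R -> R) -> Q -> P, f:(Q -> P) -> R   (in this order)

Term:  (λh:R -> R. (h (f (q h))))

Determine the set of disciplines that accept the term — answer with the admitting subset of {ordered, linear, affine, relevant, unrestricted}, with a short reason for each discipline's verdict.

admitted in: relevant, unrestricted
variable uses: q: 1; f: 1; h [bound]: 2
uses in reading order: h, f, q, h
typing: well-typed at (R -> R) -> R
ordered: ✗ — needs contraction — h ×2
linear: ✗ — needs contraction — h ×2
affine: ✗ — needs contraction — h ×2
relevant: ✓ — every one of q, f, h appears
unrestricted: ✓ — type-checks ((R -> R) -> R) and nothing is barred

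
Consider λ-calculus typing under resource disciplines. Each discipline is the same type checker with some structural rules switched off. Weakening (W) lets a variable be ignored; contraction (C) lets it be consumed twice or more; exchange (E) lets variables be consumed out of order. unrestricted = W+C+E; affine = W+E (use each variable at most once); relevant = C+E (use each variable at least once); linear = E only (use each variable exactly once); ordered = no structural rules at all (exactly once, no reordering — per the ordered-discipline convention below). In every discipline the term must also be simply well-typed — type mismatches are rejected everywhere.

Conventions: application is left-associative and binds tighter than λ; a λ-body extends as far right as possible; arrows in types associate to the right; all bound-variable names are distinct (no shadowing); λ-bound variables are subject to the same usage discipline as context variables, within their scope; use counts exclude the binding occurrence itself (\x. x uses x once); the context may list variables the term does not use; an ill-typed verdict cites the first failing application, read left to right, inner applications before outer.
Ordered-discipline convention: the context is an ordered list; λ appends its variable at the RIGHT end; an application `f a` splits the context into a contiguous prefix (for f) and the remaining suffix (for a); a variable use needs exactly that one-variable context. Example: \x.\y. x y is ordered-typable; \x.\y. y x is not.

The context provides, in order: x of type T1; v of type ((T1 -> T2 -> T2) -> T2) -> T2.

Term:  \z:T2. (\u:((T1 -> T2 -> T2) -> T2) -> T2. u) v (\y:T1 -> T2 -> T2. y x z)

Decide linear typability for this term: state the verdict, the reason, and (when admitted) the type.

yes — each of x, v, z, u, y used exactly once; term : T2 -> T2
use counts: x=1, v=1, z [bound]=1, u [bound]=1, y [bound]=1
use order (left to right): u, v, y, x, z
typing: well-typed at T2 -> T2
all disciplines: ordered ✗, linear ✓, affine ✓, relevant ✓, unrestricted ✓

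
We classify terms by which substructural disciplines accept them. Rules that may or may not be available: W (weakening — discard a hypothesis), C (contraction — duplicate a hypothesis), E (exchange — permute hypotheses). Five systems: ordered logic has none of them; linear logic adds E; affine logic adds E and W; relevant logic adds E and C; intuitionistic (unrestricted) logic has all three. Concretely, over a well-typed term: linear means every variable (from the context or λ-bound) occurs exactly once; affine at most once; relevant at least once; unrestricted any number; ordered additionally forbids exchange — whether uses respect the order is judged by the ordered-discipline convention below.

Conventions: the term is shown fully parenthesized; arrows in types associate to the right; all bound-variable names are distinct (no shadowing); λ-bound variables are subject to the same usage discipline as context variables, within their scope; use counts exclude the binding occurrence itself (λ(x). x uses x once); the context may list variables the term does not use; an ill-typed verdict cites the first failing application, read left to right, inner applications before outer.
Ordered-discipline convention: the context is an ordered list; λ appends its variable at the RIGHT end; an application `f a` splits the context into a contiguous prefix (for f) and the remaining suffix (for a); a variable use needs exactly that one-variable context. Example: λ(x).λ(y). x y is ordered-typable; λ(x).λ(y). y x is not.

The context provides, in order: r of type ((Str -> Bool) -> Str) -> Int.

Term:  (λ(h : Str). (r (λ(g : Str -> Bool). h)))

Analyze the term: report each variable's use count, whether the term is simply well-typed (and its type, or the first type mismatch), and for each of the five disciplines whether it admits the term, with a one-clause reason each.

usage: r: 1; h (bound): 1; g (bound): 0
use order (left to right): r, h
typing: ✓ — Str -> Int
ordered ✗ (unused: g — weakening required)
linear ✗ (unused: g — weakening required)
affine ✓ (r, h, g: no repeats, contraction unneeded)
relevant ✗ (unused: g — weakening required)
unrestricted ✓ (well-typed at Str -> Int; no restrictions here)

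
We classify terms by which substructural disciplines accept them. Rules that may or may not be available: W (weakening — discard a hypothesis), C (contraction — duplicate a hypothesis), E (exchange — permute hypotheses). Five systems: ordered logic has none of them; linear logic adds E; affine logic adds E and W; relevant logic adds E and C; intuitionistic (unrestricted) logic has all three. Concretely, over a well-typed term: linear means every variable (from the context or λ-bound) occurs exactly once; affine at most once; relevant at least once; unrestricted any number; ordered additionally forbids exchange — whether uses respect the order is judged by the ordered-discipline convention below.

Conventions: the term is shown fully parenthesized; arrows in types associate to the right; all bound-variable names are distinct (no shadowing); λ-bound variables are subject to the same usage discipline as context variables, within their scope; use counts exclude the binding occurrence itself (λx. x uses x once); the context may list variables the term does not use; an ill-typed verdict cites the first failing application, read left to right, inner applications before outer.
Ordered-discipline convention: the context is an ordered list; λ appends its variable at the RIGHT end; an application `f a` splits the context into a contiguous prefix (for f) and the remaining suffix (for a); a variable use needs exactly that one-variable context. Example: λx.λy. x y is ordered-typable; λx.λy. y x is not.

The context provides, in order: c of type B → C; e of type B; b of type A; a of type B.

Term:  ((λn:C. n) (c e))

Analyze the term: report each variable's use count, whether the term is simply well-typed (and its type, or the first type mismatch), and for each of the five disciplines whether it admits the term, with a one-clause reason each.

usage: c: 1×, e: 1×, b: 0×, a: 0×, n (bound): 1×
use order (left to right): n, c, e
typing: well-typed — term : C
ordered: ✗ — b, a never used (weakening)
linear: ✗ — b, a never used (weakening)
affine: ✓ — c, e, b, a, n: no repeats, contraction unneeded
relevant: ✗ — b, a never used (weakening)
unrestricted: ✓ — well-typed at C; no restrictions here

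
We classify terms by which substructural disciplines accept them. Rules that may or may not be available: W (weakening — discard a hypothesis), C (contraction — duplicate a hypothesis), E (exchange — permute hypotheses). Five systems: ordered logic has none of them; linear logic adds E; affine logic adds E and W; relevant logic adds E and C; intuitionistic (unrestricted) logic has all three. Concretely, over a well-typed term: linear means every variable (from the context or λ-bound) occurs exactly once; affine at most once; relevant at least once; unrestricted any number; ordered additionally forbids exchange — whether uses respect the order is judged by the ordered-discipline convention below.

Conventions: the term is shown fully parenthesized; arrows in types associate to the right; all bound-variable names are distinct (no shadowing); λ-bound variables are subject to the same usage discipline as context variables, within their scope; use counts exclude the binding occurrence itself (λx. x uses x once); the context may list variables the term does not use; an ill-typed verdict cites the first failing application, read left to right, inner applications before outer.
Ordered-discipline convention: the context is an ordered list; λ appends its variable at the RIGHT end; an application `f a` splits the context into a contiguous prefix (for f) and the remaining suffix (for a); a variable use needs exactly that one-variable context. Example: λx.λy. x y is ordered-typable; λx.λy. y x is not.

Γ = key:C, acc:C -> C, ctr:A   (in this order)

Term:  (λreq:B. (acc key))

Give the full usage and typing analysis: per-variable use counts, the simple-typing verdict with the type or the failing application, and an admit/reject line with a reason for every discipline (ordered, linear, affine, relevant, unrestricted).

usage: key: 1; acc: 1; ctr: 0; req (λ-bound): 0
uses in reading order: acc, key
typing: the term checks, with type B -> C
ordered: ✗ — unused: ctr, req — weakening required
linear: ✗ — unused: ctr, req — weakening required
affine: ✓ — none of key, acc, ctr, req used more than once
relevant: ✗ — unused: ctr, req — weakening required
unrestricted: ✓ — simply typable at B -> C; W, C, E all held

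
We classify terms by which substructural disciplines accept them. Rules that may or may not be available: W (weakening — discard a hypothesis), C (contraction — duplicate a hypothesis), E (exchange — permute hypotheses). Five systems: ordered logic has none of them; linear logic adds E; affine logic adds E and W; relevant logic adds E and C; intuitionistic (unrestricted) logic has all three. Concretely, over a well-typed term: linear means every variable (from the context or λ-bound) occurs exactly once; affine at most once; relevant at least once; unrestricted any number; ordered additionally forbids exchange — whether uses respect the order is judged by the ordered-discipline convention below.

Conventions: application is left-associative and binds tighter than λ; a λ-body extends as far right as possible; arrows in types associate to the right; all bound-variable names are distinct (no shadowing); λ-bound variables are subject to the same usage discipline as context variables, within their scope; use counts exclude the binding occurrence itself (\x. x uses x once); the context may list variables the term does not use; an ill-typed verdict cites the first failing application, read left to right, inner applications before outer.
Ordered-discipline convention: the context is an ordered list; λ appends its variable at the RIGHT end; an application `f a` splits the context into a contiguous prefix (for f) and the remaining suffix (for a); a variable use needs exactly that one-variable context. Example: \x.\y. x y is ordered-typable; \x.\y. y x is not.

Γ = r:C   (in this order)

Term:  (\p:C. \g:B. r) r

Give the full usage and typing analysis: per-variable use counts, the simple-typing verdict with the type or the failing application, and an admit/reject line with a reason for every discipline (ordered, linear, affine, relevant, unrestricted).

use counts: r: 2; p (λ-bound): 0; g (λ-bound): 0
uses in reading order: r, r
typing: the term checks, with type B → C
ordered: ✗, r ×2 used more than once (contraction); needs weakening: p, g unused
linear: ✗, r ×2 used more than once (contraction); needs weakening: p, g unused
affine: ✗, r ×2 used more than once (contraction)
relevant: ✗, needs weakening: p, g unused
unrestricted: ✓, typability at B → C is all that's needed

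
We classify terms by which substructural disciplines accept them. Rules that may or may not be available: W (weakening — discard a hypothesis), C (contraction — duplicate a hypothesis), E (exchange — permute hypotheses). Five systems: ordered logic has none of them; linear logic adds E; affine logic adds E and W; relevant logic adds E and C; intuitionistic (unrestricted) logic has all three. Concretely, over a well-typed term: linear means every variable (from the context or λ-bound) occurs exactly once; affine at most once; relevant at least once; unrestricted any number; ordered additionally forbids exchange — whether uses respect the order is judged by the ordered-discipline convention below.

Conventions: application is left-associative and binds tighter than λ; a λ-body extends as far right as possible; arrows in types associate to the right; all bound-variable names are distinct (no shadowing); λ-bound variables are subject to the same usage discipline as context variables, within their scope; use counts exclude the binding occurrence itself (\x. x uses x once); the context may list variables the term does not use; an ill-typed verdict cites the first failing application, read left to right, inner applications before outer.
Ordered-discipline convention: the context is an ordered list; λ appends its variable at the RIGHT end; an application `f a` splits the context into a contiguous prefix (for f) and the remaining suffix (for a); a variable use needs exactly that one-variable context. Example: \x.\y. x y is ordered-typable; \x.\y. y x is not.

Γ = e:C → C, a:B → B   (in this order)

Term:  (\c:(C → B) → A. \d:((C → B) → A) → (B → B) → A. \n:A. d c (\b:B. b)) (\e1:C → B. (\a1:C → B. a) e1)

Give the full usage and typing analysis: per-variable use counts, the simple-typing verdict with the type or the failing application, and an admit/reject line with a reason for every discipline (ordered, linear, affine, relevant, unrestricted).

counts: e: 0; a: 1; c (λ-bound): 1; d (λ-bound): 1; n (λ-bound): 0; b (λ-bound): 1; e1 (λ-bound): 1; a1 (λ-bound): 0
uses in reading order: d, c, b, a, e1
typing: ill-typed: argument of type (C → B) → B → B where (C → B) → A is required
ordered: ✗, a type mismatch blocks all five
linear: ✗, the type mismatch rejects it
affine: ✗, not simply typable
relevant: ✗, fails simple typing
unrestricted: ✗, a type mismatch blocks all five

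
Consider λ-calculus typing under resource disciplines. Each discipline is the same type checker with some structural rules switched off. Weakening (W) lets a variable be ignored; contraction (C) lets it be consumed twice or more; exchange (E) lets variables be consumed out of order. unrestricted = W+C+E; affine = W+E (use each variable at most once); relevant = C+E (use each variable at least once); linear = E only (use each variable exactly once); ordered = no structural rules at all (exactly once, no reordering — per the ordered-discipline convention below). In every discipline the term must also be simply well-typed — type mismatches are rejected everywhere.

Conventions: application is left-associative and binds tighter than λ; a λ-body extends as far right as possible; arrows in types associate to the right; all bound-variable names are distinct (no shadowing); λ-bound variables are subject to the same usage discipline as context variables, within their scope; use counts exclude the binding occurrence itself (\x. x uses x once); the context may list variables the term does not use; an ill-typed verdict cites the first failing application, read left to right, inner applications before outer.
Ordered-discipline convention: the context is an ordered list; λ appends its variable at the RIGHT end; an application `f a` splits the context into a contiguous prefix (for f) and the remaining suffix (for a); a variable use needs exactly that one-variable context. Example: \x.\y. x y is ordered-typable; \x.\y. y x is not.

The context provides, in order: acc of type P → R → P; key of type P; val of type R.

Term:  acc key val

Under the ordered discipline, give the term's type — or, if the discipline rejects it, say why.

term : P
use counts: acc: 1; key: 1; val: 1
left-to-right use order: acc, key, val
typing: the term checks, with type P
per-discipline verdicts: ordered ✓; linear ✓; affine ✓; relevant ✓; unrestricted ✓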